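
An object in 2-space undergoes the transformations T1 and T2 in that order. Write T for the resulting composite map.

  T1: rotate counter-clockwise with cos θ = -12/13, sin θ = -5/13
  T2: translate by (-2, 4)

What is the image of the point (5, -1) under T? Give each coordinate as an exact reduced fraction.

T1 rotate counter-clockwise with cos θ = -12/13, sin θ = -5/13: (5, -1) → (-5, -1)
T2 translate by (-2, 4): (-5, -1) → (-7, 3)

T(p) = (-7, 3)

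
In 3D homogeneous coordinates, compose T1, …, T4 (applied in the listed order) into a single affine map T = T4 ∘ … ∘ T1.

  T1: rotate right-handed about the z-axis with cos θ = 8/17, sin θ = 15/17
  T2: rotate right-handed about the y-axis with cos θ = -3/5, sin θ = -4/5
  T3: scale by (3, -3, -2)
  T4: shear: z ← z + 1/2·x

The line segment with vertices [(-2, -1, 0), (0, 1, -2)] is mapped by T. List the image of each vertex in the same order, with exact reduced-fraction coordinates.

T1 rotate right-handed about the z-axis with cos θ = 8/17, sin θ = 15/17: (-2, -1, 0) → (-1/17, -38/17, 0); (0, 1, -2) → (-15/17, 8/17, -2)
T2 rotate right-handed about the y-axis with cos θ = -3/5, sin θ = -4/5: (-1/17, -38/17, 0) → (3/85, -38/17, -4/85); (-15/17, 8/17, -2) → (181/85, 8/17, 42/85)
T3 scale by (3, -3, -2): (3/85, -38/17, -4/85) → (9/85, 114/17, 8/85); (181/85, 8/17, 42/85) → (543/85, -24/17, -84/85)
T4 shear: z ← z + 1/2·x: (9/85, 114/17, 8/85) → (9/85, 114/17, 5/34); (543/85, -24/17, -84/85) → (543/85, -24/17, 75/34)

image vertices: (9/85, 114/17, 5/34), (543/85, -24/17, 75/34)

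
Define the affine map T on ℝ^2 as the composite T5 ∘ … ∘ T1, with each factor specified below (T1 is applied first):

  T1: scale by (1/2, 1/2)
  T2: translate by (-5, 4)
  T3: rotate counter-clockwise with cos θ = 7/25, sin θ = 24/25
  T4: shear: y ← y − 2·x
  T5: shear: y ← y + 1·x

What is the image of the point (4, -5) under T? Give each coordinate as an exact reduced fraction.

T1 scale by (1/2, 1/2): (4, -5) → (2, -5/2)
T2 translate by (-5, 4): (2, -5/2) → (-3, 3/2)
T3 rotate counter-clockwise with cos θ = 7/25, sin θ = 24/25: (-3, 3/2) → (-57/25, -123/50)
T4 shear: y ← y − 2·x: (-57/25, -123/50) → (-57/25, 21/10)
T5 shear: y ← y + 1·x: (-57/25, 21/10) → (-57/25, -9/50)

T(p) = (-57/25, -9/50)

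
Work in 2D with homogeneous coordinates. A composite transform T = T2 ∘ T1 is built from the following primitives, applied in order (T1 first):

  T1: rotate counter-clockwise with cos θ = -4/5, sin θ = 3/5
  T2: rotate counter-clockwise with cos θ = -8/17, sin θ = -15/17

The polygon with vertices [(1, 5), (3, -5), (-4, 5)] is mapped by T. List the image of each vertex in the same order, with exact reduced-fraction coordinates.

T1 rotate counter-clockwise with cos θ = -4/5, sin θ = 3/5: (1, 5) → (-19/5, -17/5); (3, -5) → (3/5, 29/5); (-4, 5) → (1/5, -32/5)
T2 rotate counter-clockwise with cos θ = -8/17, sin θ = -15/17: (-19/5, -17/5) → (-103/85, 421/85); (3/5, 29/5) → (411/85, -277/85); (1/5, -32/5) → (-488/85, 241/85)

image vertices: (-103/85, 421/85), (411/85, -277/85), (-488/85, 241/85)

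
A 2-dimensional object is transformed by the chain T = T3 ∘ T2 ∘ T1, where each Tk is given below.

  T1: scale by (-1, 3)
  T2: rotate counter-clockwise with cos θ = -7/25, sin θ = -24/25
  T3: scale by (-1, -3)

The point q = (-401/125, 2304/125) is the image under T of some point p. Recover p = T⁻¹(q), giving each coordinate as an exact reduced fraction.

p = (-5, 8/5)

T1 = [-1 0 0; 0 3 0; 0 0 1]
T2·T1 = [7/25 72/25 0; 24/25 -21/25 0; 0 0 1]
T3·…·T1 = [-7/25 -72/25 0; -72/25 63/25 0; 0 0 1]
det M = -9; M⁻¹ = [-7/25 -8/25 0; -8/25 7/225 0; 0 0 1]
M⁻¹ · (-401/125, 2304/125)ᵀ = (-5, 8/5)ᵀ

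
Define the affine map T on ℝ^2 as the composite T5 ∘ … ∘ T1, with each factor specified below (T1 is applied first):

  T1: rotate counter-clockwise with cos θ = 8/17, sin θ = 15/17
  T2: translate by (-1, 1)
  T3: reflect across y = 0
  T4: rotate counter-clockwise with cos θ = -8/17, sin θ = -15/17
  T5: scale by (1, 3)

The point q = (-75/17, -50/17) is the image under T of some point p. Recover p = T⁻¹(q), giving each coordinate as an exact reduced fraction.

T1 = [8/17 -15/17 0; 15/17 8/17 0; 0 0 1]
T2·T1 = [8/17 -15/17 -1; 15/17 8/17 1; 0 0 1]
T3·…·T1 = [8/17 -15/17 -1; -15/17 -8/17 -1; 0 0 1]
T4·…·T1 = [-1 0 -7/17; 0 1 23/17; 0 0 1]
T5·…·T1 = [-1 0 -7/17; 0 3 69/17; 0 0 1]
det M = -3; M⁻¹ = [-1 0 -7/17; 0 1/3 -23/17; 0 0 1]
M⁻¹ · (-75/17, -50/17)ᵀ = (4, -7/3)ᵀ

p = (4, -7/3)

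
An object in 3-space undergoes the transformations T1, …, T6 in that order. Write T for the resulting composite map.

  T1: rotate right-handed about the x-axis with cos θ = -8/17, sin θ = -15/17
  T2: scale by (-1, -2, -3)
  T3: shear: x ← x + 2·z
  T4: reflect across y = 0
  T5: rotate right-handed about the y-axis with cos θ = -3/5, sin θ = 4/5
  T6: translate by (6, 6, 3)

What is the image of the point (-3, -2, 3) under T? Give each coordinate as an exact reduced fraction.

T1 rotate right-handed about the x-axis with cos θ = -8/17, sin θ = -15/17: (-3, -2, 3) → (-3, 61/17, 6/17)
T2 scale by (-1, -2, -3): (-3, 61/17, 6/17) → (3, -122/17, -18/17)
T3 shear: x ← x + 2·z: (3, -122/17, -18/17) → (15/17, -122/17, -18/17)
T4 reflect across y = 0: (15/17, -122/17, -18/17) → (15/17, 122/17, -18/17)
T5 rotate right-handed about the y-axis with cos θ = -3/5, sin θ = 4/5: (15/17, 122/17, -18/17) → (-117/85, 122/17, -6/85)
T6 translate by (6, 6, 3): (-117/85, 122/17, -6/85) → (393/85, 224/17, 249/85)

T(p) = (393/85, 224/17, 249/85)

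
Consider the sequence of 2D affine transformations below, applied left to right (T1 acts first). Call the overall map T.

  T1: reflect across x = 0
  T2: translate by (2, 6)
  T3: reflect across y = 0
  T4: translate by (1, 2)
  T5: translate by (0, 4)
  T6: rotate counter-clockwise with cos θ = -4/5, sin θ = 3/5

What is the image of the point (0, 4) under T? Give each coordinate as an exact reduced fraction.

T1 reflect across x = 0: (0, 4) → (0, 4)
T2 translate by (2, 6): (0, 4) → (2, 10)
T3 reflect across y = 0: (2, 10) → (2, -10)
T4 translate by (1, 2): (2, -10) → (3, -8)
T5 translate by (0, 4): (3, -8) → (3, -4)
T6 rotate counter-clockwise with cos θ = -4/5, sin θ = 3/5: (3, -4) → (0, 5)

T(p) = (0, 5)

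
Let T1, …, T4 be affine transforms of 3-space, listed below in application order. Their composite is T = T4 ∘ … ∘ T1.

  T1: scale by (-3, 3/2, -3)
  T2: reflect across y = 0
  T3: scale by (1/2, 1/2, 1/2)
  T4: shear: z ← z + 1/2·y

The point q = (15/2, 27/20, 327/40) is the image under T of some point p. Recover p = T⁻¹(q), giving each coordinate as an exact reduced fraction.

p = (-5, -9/5, -5)

T1 = [-3 0 0 0; 0 3/2 0 0; 0 0 -3 0; 0 0 0 1]
T2·T1 = [-3 0 0 0; 0 -3/2 0 0; 0 0 -3 0; 0 0 0 1]
T3·…·T1 = [-3/2 0 0 0; 0 -3/4 0 0; 0 0 -3/2 0; 0 0 0 1]
T4·…·T1 = [-3/2 0 0 0; 0 -3/4 0 0; 0 -3/8 -3/2 0; 0 0 0 1]
det M = -27/16; M⁻¹ = [-2/3 0 0 0; 0 -4/3 0 0; 0 1/3 -2/3 0; 0 0 0 1]
M⁻¹ · (15/2, 27/20, 327/40)ᵀ = (-5, -9/5, -5)ᵀ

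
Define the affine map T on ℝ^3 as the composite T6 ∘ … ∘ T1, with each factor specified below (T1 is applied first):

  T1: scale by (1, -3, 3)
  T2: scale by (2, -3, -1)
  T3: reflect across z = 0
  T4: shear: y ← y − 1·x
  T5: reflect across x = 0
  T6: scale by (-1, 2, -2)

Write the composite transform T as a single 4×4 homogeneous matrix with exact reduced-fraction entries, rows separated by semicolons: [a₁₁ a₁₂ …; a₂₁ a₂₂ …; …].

T = [2 0 0 0; -4 18 0 0; 0 0 -6 0; 0 0 0 1]

T1 = [1 0 0 0; 0 -3 0 0; 0 0 3 0; 0 0 0 1]
T2·T1 = [2 0 0 0; 0 9 0 0; 0 0 -3 0; 0 0 0 1]
T3·…·T1 = [2 0 0 0; 0 9 0 0; 0 0 3 0; 0 0 0 1]
T4·…·T1 = [2 0 0 0; -2 9 0 0; 0 0 3 0; 0 0 0 1]
T5·…·T1 = [-2 0 0 0; -2 9 0 0; 0 0 3 0; 0 0 0 1]
T6·…·T1 = [2 0 0 0; -4 18 0 0; 0 0 -6 0; 0 0 0 1]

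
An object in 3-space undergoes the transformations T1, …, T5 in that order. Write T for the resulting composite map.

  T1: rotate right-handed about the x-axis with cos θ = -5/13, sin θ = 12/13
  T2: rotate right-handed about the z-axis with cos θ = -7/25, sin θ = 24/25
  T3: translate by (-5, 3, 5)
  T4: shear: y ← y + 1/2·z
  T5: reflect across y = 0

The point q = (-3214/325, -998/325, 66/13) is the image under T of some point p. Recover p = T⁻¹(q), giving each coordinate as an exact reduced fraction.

p = (-1, -2, -5)

T1 = [1 0 0 0; 0 -5/13 -12/13 0; 0 12/13 -5/13 0; 0 0 0 1]
T2·T1 = [-7/25 24/65 288/325 0; 24/25 7/65 84/325 0; 0 12/13 -5/13 0; 0 0 0 1]
T3·…·T1 = [-7/25 24/65 288/325 -5; 24/25 7/65 84/325 3; 0 12/13 -5/13 5; 0 0 0 1]
T4·…·T1 = [-7/25 24/65 288/325 -5; 24/25 37/65 43/650 11/2; 0 12/13 -5/13 5; 0 0 0 1]
T5·…·T1 = [-7/25 24/65 288/325 -5; -24/25 -37/65 -43/650 -11/2; 0 12/13 -5/13 5; 0 0 0 1]
det M = -1; M⁻¹ = [-7/25 -24/25 -12/25 -107/25; 24/65 -7/65 113/130 -201/65; 288/325 -84/325 -167/325 1813/325; 0 0 0 1]
M⁻¹ · (-3214/325, -998/325, 66/13)ᵀ = (-1, -2, -5)ᵀ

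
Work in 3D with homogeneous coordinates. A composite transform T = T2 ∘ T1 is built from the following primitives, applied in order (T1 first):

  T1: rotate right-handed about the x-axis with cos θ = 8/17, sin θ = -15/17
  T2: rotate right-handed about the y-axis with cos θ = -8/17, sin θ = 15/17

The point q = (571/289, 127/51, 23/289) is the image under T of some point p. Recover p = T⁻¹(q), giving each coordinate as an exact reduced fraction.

T1 = [1 0 0 0; 0 8/17 15/17 0; 0 -15/17 8/17 0; 0 0 0 1]
T2·T1 = [-8/17 -225/289 120/289 0; 0 8/17 15/17 0; -15/17 120/289 -64/289 0; 0 0 0 1]
det M = 1; M⁻¹ = [-8/17 0 -15/17 0; -225/289 8/17 120/289 0; 120/289 15/17 -64/289 0; 0 0 0 1]
M⁻¹ · (571/289, 127/51, 23/289)ᵀ = (-1, -1/3, 3)ᵀ

p = (-1, -1/3, 3)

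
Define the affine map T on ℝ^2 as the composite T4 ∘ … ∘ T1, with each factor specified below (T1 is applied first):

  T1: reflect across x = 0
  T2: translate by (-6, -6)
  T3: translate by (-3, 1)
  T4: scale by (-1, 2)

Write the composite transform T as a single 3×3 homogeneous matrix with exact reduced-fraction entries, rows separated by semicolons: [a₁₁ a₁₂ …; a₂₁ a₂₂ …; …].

T = [1 0 9; 0 2 -10; 0 0 1]

T1 = [-1 0 0; 0 1 0; 0 0 1]
T2·T1 = [-1 0 -6; 0 1 -6; 0 0 1]
T3·…·T1 = [-1 0 -9; 0 1 -5; 0 0 1]
T4·…·T1 = [1 0 9; 0 2 -10; 0 0 1]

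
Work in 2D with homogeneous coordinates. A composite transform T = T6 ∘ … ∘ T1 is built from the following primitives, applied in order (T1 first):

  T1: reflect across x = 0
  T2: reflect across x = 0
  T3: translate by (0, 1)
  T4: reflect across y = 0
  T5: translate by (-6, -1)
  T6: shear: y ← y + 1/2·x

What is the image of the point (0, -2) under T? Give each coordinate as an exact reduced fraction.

T(p) = (-6, -3)

T1 reflect across x = 0: (0, -2) → (0, -2)
T2 reflect across x = 0: (0, -2) → (0, -2)
T3 translate by (0, 1): (0, -2) → (0, -1)
T4 reflect across y = 0: (0, -1) → (0, 1)
T5 translate by (-6, -1): (0, 1) → (-6, 0)
T6 shear: y ← y + 1/2·x: (-6, 0) → (-6, -3)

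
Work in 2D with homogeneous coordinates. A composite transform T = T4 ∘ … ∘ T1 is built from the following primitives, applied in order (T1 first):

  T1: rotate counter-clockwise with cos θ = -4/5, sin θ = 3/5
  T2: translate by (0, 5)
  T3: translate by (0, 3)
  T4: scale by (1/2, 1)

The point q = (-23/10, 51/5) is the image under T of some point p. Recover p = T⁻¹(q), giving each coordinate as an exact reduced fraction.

T1 = [-4/5 -3/5 0; 3/5 -4/5 0; 0 0 1]
T2·T1 = [-4/5 -3/5 0; 3/5 -4/5 5; 0 0 1]
T3·…·T1 = [-4/5 -3/5 0; 3/5 -4/5 8; 0 0 1]
T4·…·T1 = [-2/5 -3/10 0; 3/5 -4/5 8; 0 0 1]
det M = 1/2; M⁻¹ = [-8/5 3/5 -24/5; -6/5 -4/5 32/5; 0 0 1]
M⁻¹ · (-23/10, 51/5)ᵀ = (5, 1)ᵀ

p = (5, 1)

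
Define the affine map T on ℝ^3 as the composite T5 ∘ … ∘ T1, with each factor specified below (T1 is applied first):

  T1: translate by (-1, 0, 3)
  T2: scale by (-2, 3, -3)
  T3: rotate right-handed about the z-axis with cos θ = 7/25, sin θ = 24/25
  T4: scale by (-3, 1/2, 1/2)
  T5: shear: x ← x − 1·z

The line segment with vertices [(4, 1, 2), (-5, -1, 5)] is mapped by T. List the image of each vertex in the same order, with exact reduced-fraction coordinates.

T1 translate by (-1, 0, 3): (4, 1, 2) → (3, 1, 5); (-5, -1, 5) → (-6, -1, 8)
T2 scale by (-2, 3, -3): (3, 1, 5) → (-6, 3, -15); (-6, -1, 8) → (12, -3, -24)
T3 rotate right-handed about the z-axis with cos θ = 7/25, sin θ = 24/25: (-6, 3, -15) → (-114/25, -123/25, -15); (12, -3, -24) → (156/25, 267/25, -24)
T4 scale by (-3, 1/2, 1/2): (-114/25, -123/25, -15) → (342/25, -123/50, -15/2); (156/25, 267/25, -24) → (-468/25, 267/50, -12)
T5 shear: x ← x − 1·z: (342/25, -123/50, -15/2) → (1059/50, -123/50, -15/2); (-468/25, 267/50, -12) → (-168/25, 267/50, -12)

image vertices: (1059/50, -123/50, -15/2), (-168/25, 267/50, -12)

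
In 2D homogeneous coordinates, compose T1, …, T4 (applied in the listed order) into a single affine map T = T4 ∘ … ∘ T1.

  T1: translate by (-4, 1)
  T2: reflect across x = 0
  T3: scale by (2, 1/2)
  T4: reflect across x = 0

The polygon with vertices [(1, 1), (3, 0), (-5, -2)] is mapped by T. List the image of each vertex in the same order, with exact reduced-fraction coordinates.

T1 translate by (-4, 1): (1, 1) → (-3, 2); (3, 0) → (-1, 1); (-5, -2) → (-9, -1)
T2 reflect across x = 0: (-3, 2) → (3, 2); (-1, 1) → (1, 1); (-9, -1) → (9, -1)
T3 scale by (2, 1/2): (3, 2) → (6, 1); (1, 1) → (2, 1/2); (9, -1) → (18, -1/2)
T4 reflect across x = 0: (6, 1) → (-6, 1); (2, 1/2) → (-2, 1/2); (18, -1/2) → (-18, -1/2)

image vertices: (-6, 1), (-2, 1/2), (-18, -1/2)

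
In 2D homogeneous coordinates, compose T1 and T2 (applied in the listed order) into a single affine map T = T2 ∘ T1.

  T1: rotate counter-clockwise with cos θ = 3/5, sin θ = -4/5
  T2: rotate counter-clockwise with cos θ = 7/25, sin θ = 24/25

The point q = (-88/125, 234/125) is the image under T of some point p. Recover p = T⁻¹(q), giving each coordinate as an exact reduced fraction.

p = (0, 2)

T1 = [3/5 4/5 0; -4/5 3/5 0; 0 0 1]
T2·T1 = [117/125 -44/125 0; 44/125 117/125 0; 0 0 1]
det M = 1; M⁻¹ = [117/125 44/125 0; -44/125 117/125 0; 0 0 1]
M⁻¹ · (-88/125, 234/125)ᵀ = (0, 2)ᵀ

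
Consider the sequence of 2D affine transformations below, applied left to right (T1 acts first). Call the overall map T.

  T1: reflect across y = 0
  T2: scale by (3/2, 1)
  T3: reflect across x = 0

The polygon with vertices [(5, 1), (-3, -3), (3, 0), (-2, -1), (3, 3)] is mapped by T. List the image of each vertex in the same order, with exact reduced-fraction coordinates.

image vertices: (-15/2, -1), (9/2, 3), (-9/2, 0), (3, 1), (-9/2, -3)

T1 reflect across y = 0: (5, 1) → (5, -1); (-3, -3) → (-3, 3); (3, 0) → (3, 0); (-2, -1) → (-2, 1); (3, 3) → (3, -3)
T2 scale by (3/2, 1): (5, -1) → (15/2, -1); (-3, 3) → (-9/2, 3); (3, 0) → (9/2, 0); (-2, 1) → (-3, 1); (3, -3) → (9/2, -3)
T3 reflect across x = 0: (15/2, -1) → (-15/2, -1); (-9/2, 3) → (9/2, 3); (9/2, 0) → (-9/2, 0); (-3, 1) → (3, 1); (9/2, -3) → (-9/2, -3)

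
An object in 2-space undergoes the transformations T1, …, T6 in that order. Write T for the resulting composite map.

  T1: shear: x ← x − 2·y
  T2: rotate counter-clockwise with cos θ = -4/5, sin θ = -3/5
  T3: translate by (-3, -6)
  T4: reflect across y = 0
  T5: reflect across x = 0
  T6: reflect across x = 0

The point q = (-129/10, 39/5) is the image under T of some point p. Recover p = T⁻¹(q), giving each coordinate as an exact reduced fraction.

p = (0, -9/2)

T1 = [1 -2 0; 0 1 0; 0 0 1]
T2·T1 = [-4/5 11/5 0; -3/5 2/5 0; 0 0 1]
T3·…·T1 = [-4/5 11/5 -3; -3/5 2/5 -6; 0 0 1]
T4·…·T1 = [-4/5 11/5 -3; 3/5 -2/5 6; 0 0 1]
T5·…·T1 = [4/5 -11/5 3; 3/5 -2/5 6; 0 0 1]
T6·…·T1 = [-4/5 11/5 -3; 3/5 -2/5 6; 0 0 1]
det M = -1; M⁻¹ = [2/5 11/5 -12; 3/5 4/5 -3; 0 0 1]
M⁻¹ · (-129/10, 39/5)ᵀ = (0, -9/2)ᵀ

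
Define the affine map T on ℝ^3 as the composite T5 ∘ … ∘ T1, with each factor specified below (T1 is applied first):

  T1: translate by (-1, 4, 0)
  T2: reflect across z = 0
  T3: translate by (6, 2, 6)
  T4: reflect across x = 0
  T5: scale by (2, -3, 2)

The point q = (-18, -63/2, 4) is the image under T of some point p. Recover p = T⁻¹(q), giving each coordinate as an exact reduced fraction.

T1 = [1 0 0 -1; 0 1 0 4; 0 0 1 0; 0 0 0 1]
T2·T1 = [1 0 0 -1; 0 1 0 4; 0 0 -1 0; 0 0 0 1]
T3·…·T1 = [1 0 0 5; 0 1 0 6; 0 0 -1 6; 0 0 0 1]
T4·…·T1 = [-1 0 0 -5; 0 1 0 6; 0 0 -1 6; 0 0 0 1]
T5·…·T1 = [-2 0 0 -10; 0 -3 0 -18; 0 0 -2 12; 0 0 0 1]
det M = -12; M⁻¹ = [-1/2 0 0 -5; 0 -1/3 0 -6; 0 0 -1/2 6; 0 0 0 1]
M⁻¹ · (-18, -63/2, 4)ᵀ = (4, 9/2, 4)ᵀ

p = (4, 9/2, 4)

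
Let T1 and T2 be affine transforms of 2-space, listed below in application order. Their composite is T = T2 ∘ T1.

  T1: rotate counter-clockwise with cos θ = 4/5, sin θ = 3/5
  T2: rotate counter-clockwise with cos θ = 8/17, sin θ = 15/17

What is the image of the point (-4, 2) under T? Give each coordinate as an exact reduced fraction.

T1 rotate counter-clockwise with cos θ = 4/5, sin θ = 3/5: (-4, 2) → (-22/5, -4/5)
T2 rotate counter-clockwise with cos θ = 8/17, sin θ = 15/17: (-22/5, -4/5) → (-116/85, -362/85)

T(p) = (-116/85, -362/85)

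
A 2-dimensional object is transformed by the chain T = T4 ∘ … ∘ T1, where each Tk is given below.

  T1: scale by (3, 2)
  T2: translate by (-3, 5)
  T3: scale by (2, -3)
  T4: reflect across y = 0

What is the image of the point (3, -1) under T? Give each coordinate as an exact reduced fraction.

T(p) = (12, 9)

T1 scale by (3, 2): (3, -1) → (9, -2)
T2 translate by (-3, 5): (9, -2) → (6, 3)
T3 scale by (2, -3): (6, 3) → (12, -9)
T4 reflect across y = 0: (12, -9) → (12, 9)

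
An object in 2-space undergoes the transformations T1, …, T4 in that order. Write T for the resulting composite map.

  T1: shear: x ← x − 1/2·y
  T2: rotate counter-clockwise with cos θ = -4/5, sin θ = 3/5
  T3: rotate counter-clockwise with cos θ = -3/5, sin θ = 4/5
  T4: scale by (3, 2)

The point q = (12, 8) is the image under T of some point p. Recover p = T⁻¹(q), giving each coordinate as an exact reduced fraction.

T1 = [1 -1/2 0; 0 1 0; 0 0 1]
T2·T1 = [-4/5 -1/5 0; 3/5 -11/10 0; 0 0 1]
T3·…·T1 = [0 1 0; -1 1/2 0; 0 0 1]
T4·…·T1 = [0 3 0; -2 1 0; 0 0 1]
det M = 6; M⁻¹ = [1/6 -1/2 0; 1/3 0 0; 0 0 1]
M⁻¹ · (12, 8)ᵀ = (-2, 4)ᵀ

p = (-2, 4)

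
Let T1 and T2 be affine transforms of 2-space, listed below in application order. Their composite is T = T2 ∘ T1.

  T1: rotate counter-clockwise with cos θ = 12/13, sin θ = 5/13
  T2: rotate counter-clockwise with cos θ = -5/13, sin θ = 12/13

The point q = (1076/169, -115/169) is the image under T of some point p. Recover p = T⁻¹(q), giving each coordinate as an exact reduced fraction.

p = (-5, -4)

T1 = [12/13 -5/13 0; 5/13 12/13 0; 0 0 1]
T2·T1 = [-120/169 -119/169 0; 119/169 -120/169 0; 0 0 1]
det M = 1; M⁻¹ = [-120/169 119/169 0; -119/169 -120/169 0; 0 0 1]
M⁻¹ · (1076/169, -115/169)ᵀ = (-5, -4)ᵀ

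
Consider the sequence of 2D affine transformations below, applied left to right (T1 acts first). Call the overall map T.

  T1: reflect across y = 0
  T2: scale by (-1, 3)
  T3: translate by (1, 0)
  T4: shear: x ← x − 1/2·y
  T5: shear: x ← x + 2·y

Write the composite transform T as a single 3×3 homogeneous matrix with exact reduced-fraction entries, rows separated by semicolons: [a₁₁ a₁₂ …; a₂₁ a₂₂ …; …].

T1 = [1 0 0; 0 -1 0; 0 0 1]
T2·T1 = [-1 0 0; 0 -3 0; 0 0 1]
T3·…·T1 = [-1 0 1; 0 -3 0; 0 0 1]
T4·…·T1 = [-1 3/2 1; 0 -3 0; 0 0 1]
T5·…·T1 = [-1 -9/2 1; 0 -3 0; 0 0 1]

T = [-1 -9/2 1; 0 -3 0; 0 0 1]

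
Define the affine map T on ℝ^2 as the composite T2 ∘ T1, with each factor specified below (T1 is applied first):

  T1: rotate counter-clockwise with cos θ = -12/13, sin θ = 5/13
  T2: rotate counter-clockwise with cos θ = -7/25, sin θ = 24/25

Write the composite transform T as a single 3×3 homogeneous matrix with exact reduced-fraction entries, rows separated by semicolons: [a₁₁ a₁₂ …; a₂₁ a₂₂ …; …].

T = [-36/325 323/325 0; -323/325 -36/325 0; 0 0 1]

T1 = [-12/13 -5/13 0; 5/13 -12/13 0; 0 0 1]
T2·T1 = [-36/325 323/325 0; -323/325 -36/325 0; 0 0 1]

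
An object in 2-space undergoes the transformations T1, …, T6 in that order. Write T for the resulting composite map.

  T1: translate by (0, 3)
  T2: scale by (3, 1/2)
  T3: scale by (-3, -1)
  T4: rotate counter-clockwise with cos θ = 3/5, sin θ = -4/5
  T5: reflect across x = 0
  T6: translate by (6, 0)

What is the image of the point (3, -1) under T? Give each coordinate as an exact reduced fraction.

T(p) = (23, 21)

T1 translate by (0, 3): (3, -1) → (3, 2)
T2 scale by (3, 1/2): (3, 2) → (9, 1)
T3 scale by (-3, -1): (9, 1) → (-27, -1)
T4 rotate counter-clockwise with cos θ = 3/5, sin θ = -4/5: (-27, -1) → (-17, 21)
T5 reflect across x = 0: (-17, 21) → (17, 21)
T6 translate by (6, 0): (17, 21) → (23, 21)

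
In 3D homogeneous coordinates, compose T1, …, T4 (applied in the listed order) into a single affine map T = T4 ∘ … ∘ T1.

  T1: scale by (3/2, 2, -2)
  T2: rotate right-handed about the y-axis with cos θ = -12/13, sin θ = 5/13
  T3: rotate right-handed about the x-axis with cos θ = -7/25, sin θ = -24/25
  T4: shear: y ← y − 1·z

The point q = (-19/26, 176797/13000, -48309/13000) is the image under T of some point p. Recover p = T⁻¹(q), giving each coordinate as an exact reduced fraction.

T1 = [3/2 0 0 0; 0 2 0 0; 0 0 -2 0; 0 0 0 1]
T2·T1 = [-18/13 0 -10/13 0; 0 2 0 0; -15/26 0 24/13 0; 0 0 0 1]
T3·…·T1 = [-18/13 0 -10/13 0; -36/65 -14/25 576/325 0; 21/130 -48/25 -168/325 0; 0 0 0 1]
T4·…·T1 = [-18/13 0 -10/13 0; -93/130 34/25 744/325 0; 21/130 -48/25 -168/325 0; 0 0 0 1]
det M = -6; M⁻¹ = [-8/13 -16/65 -34/195 0; 0 -7/50 -31/50 0; -5/26 144/325 102/325 0; 0 0 0 1]
M⁻¹ · (-19/26, 176797/13000, -48309/13000)ᵀ = (-9/4, 2/5, 5)ᵀ

p = (-9/4, 2/5, 5)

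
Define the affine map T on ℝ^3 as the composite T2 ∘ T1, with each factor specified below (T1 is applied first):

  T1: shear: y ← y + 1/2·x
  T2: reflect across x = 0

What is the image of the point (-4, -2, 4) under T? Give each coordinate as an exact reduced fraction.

T(p) = (4, -4, 4)

T1 shear: y ← y + 1/2·x: (-4, -2, 4) → (-4, -4, 4)
T2 reflect across x = 0: (-4, -4, 4) → (4, -4, 4)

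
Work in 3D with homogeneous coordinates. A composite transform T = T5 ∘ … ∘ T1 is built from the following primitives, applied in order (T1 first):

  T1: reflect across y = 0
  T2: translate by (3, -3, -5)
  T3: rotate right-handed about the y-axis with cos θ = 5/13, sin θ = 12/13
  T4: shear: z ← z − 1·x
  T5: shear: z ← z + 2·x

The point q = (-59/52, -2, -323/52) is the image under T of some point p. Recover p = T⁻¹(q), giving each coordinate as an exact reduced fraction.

p = (5/4, -1, 2)

T1 = [1 0 0 0; 0 -1 0 0; 0 0 1 0; 0 0 0 1]
T2·T1 = [1 0 0 3; 0 -1 0 -3; 0 0 1 -5; 0 0 0 1]
T3·…·T1 = [5/13 0 12/13 -45/13; 0 -1 0 -3; -12/13 0 5/13 -61/13; 0 0 0 1]
T4·…·T1 = [5/13 0 12/13 -45/13; 0 -1 0 -3; -17/13 0 -7/13 -16/13; 0 0 0 1]
T5·…·T1 = [5/13 0 12/13 -45/13; 0 -1 0 -3; -7/13 0 17/13 -106/13; 0 0 0 1]
det M = -1; M⁻¹ = [17/13 0 -12/13 -3; 0 -1 0 -3; 7/13 0 5/13 5; 0 0 0 1]
M⁻¹ · (-59/52, -2, -323/52)ᵀ = (5/4, -1, 2)ᵀ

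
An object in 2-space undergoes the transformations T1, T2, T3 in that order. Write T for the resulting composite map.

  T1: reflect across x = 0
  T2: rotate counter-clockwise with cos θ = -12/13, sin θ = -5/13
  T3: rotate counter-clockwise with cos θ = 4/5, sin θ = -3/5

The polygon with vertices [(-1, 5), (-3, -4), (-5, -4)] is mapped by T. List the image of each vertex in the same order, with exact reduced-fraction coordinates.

T1 reflect across x = 0: (-1, 5) → (1, 5); (-3, -4) → (3, -4); (-5, -4) → (5, -4)
T2 rotate counter-clockwise with cos θ = -12/13, sin θ = -5/13: (1, 5) → (1, -5); (3, -4) → (-56/13, 33/13); (5, -4) → (-80/13, 23/13)
T3 rotate counter-clockwise with cos θ = 4/5, sin θ = -3/5: (1, -5) → (-11/5, -23/5); (-56/13, 33/13) → (-25/13, 60/13); (-80/13, 23/13) → (-251/65, 332/65)

image vertices: (-11/5, -23/5), (-25/13, 60/13), (-251/65, 332/65)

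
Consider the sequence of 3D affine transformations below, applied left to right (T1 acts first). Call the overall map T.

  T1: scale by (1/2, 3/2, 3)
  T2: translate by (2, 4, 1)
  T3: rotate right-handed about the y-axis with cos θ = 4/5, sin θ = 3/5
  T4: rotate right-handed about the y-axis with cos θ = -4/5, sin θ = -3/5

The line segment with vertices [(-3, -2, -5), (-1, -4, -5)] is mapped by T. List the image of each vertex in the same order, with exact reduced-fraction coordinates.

image vertices: (133/10, 1, 22/5), (651/50, -2, 134/25)

T1 scale by (1/2, 3/2, 3): (-3, -2, -5) → (-3/2, -3, -15); (-1, -4, -5) → (-1/2, -6, -15)
T2 translate by (2, 4, 1): (-3/2, -3, -15) → (1/2, 1, -14); (-1/2, -6, -15) → (3/2, -2, -14)
T3 rotate right-handed about the y-axis with cos θ = 4/5, sin θ = 3/5: (1/2, 1, -14) → (-8, 1, -23/2); (3/2, -2, -14) → (-36/5, -2, -121/10)
T4 rotate right-handed about the y-axis with cos θ = -4/5, sin θ = -3/5: (-8, 1, -23/2) → (133/10, 1, 22/5); (-36/5, -2, -121/10) → (651/50, -2, 134/25)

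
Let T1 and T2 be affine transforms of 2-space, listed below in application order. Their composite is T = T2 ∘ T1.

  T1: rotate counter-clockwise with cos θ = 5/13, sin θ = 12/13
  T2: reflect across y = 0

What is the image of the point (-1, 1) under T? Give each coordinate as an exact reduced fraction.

T(p) = (-17/13, 7/13)

T1 rotate counter-clockwise with cos θ = 5/13, sin θ = 12/13: (-1, 1) → (-17/13, -7/13)
T2 reflect across y = 0: (-17/13, -7/13) → (-17/13, 7/13)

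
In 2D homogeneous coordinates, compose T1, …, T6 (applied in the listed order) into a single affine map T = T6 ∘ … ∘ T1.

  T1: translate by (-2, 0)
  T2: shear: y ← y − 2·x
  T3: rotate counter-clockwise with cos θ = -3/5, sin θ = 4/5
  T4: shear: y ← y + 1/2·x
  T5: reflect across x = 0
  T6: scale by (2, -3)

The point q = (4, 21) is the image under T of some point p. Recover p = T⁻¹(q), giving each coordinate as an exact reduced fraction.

p = (-8/5, -2)

T1 = [1 0 -2; 0 1 0; 0 0 1]
T2·T1 = [1 0 -2; -2 1 4; 0 0 1]
T3·…·T1 = [1 -4/5 -2; 2 -3/5 -4; 0 0 1]
T4·…·T1 = [1 -4/5 -2; 5/2 -1 -5; 0 0 1]
T5·…·T1 = [-1 4/5 2; 5/2 -1 -5; 0 0 1]
T6·…·T1 = [-2 8/5 4; -15/2 3 15; 0 0 1]
det M = 6; M⁻¹ = [1/2 -4/15 2; 5/4 -1/3 0; 0 0 1]
M⁻¹ · (4, 21)ᵀ = (-8/5, -2)ᵀ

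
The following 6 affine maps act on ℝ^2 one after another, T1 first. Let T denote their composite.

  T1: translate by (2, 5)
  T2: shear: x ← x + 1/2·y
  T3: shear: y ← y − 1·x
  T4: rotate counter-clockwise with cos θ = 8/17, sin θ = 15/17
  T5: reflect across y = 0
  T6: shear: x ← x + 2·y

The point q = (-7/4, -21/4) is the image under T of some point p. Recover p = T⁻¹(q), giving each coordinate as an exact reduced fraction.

T1 = [1 0 2; 0 1 5; 0 0 1]
T2·T1 = [1 1/2 9/2; 0 1 5; 0 0 1]
T3·…·T1 = [1 1/2 9/2; -1 1/2 1/2; 0 0 1]
T4·…·T1 = [23/17 -7/34 57/34; 7/17 23/34 143/34; 0 0 1]
T5·…·T1 = [23/17 -7/34 57/34; -7/17 -23/34 -143/34; 0 0 1]
T6·…·T1 = [9/17 -53/34 -229/34; -7/17 -23/34 -143/34; 0 0 1]
det M = -1; M⁻¹ = [23/34 -53/34 -2; -7/17 -9/17 -5; 0 0 1]
M⁻¹ · (-7/4, -21/4)ᵀ = (5, -3/2)ᵀ

p = (5, -3/2)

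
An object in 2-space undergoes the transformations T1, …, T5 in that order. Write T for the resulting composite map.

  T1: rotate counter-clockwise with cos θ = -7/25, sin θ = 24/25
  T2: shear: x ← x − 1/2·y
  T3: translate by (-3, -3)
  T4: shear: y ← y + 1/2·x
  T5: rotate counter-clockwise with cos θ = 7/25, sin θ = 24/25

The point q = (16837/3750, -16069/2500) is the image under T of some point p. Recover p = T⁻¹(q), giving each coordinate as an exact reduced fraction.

T1 = [-7/25 -24/25 0; 24/25 -7/25 0; 0 0 1]
T2·T1 = [-19/25 -41/50 0; 24/25 -7/25 0; 0 0 1]
T3·…·T1 = [-19/25 -41/50 -3; 24/25 -7/25 -3; 0 0 1]
T4·…·T1 = [-19/25 -41/50 -3; 29/50 -69/100 -9/2; 0 0 1]
T5·…·T1 = [-481/625 541/1250 87/25; -709/1250 -2451/2500 -207/50; 0 0 1]
det M = 1; M⁻¹ = [-2451/2500 -541/1250 81/50; 709/1250 -481/625 -129/25; 0 0 1]
M⁻¹ · (16837/3750, -16069/2500)ᵀ = (0, 7/3)ᵀ

p = (0, 7/3)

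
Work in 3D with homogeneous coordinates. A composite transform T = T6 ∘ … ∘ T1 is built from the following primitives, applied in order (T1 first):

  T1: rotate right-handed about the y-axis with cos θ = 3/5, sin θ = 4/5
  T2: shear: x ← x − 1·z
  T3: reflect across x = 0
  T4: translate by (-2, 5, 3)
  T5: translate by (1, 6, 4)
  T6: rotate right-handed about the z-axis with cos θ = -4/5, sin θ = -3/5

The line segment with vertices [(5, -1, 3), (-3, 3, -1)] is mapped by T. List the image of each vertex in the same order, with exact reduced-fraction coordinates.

T1 rotate right-handed about the y-axis with cos θ = 3/5, sin θ = 4/5: (5, -1, 3) → (27/5, -1, -11/5); (-3, 3, -1) → (-13/5, 3, 9/5)
T2 shear: x ← x − 1·z: (27/5, -1, -11/5) → (38/5, -1, -11/5); (-13/5, 3, 9/5) → (-22/5, 3, 9/5)
T3 reflect across x = 0: (38/5, -1, -11/5) → (-38/5, -1, -11/5); (-22/5, 3, 9/5) → (22/5, 3, 9/5)
T4 translate by (-2, 5, 3): (-38/5, -1, -11/5) → (-48/5, 4, 4/5); (22/5, 3, 9/5) → (12/5, 8, 24/5)
T5 translate by (1, 6, 4): (-48/5, 4, 4/5) → (-43/5, 10, 24/5); (12/5, 8, 24/5) → (17/5, 14, 44/5)
T6 rotate right-handed about the z-axis with cos θ = -4/5, sin θ = -3/5: (-43/5, 10, 24/5) → (322/25, -71/25, 24/5); (17/5, 14, 44/5) → (142/25, -331/25, 44/5)

image vertices: (322/25, -71/25, 24/5), (142/25, -331/25, 44/5)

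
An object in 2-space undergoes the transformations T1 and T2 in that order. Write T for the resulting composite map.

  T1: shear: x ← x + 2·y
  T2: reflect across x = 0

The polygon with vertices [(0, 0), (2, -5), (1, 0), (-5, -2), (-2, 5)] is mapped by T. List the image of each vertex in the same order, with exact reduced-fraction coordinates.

T1 shear: x ← x + 2·y: (0, 0) → (0, 0); (2, -5) → (-8, -5); (1, 0) → (1, 0); (-5, -2) → (-9, -2); (-2, 5) → (8, 5)
T2 reflect across x = 0: (0, 0) → (0, 0); (-8, -5) → (8, -5); (1, 0) → (-1, 0); (-9, -2) → (9, -2); (8, 5) → (-8, 5)

image vertices: (0, 0), (8, -5), (-1, 0), (9, -2), (-8, 5)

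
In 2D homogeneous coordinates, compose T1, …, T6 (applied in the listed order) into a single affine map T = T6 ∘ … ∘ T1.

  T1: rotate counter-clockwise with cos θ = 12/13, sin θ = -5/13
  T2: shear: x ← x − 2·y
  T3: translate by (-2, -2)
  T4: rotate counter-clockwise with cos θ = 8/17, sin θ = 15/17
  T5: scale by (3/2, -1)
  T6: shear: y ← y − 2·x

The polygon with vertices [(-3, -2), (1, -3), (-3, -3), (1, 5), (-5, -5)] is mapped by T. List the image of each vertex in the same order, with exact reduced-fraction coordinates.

image vertices: (279/442, 811/221), (4287/442, -4546/221), (75/26, -22/13), (-3681/442, 4934/221), (1761/442, -658/221)

T1 rotate counter-clockwise with cos θ = 12/13, sin θ = -5/13: (-3, -2) → (-46/13, -9/13); (1, -3) → (-3/13, -41/13); (-3, -3) → (-51/13, -21/13); (1, 5) → (37/13, 55/13); (-5, -5) → (-85/13, -35/13)
T2 shear: x ← x − 2·y: (-46/13, -9/13) → (-28/13, -9/13); (-3/13, -41/13) → (79/13, -41/13); (-51/13, -21/13) → (-9/13, -21/13); (37/13, 55/13) → (-73/13, 55/13); (-85/13, -35/13) → (-15/13, -35/13)
T3 translate by (-2, -2): (-28/13, -9/13) → (-54/13, -35/13); (79/13, -41/13) → (53/13, -67/13); (-9/13, -21/13) → (-35/13, -47/13); (-73/13, 55/13) → (-99/13, 29/13); (-15/13, -35/13) → (-41/13, -61/13)
T4 rotate counter-clockwise with cos θ = 8/17, sin θ = 15/17: (-54/13, -35/13) → (93/221, -1090/221); (53/13, -67/13) → (1429/221, 259/221); (-35/13, -47/13) → (25/13, -53/13); (-99/13, 29/13) → (-1227/221, -1253/221); (-41/13, -61/13) → (587/221, -1103/221)
T5 scale by (3/2, -1): (93/221, -1090/221) → (279/442, 1090/221); (1429/221, 259/221) → (4287/442, -259/221); (25/13, -53/13) → (75/26, 53/13); (-1227/221, -1253/221) → (-3681/442, 1253/221); (587/221, -1103/221) → (1761/442, 1103/221)
T6 shear: y ← y − 2·x: (279/442, 1090/221) → (279/442, 811/221); (4287/442, -259/221) → (4287/442, -4546/221); (75/26, 53/13) → (75/26, -22/13); (-3681/442, 1253/221) → (-3681/442, 4934/221); (1761/442, 1103/221) → (1761/442, -658/221)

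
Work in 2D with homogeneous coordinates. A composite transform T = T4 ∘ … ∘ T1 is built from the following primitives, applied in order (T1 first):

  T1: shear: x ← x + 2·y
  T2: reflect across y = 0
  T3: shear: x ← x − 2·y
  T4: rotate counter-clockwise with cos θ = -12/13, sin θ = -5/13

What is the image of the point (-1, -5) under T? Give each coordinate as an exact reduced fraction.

T(p) = (277/13, 45/13)

T1 shear: x ← x + 2·y: (-1, -5) → (-11, -5)
T2 reflect across y = 0: (-11, -5) → (-11, 5)
T3 shear: x ← x − 2·y: (-11, 5) → (-21, 5)
T4 rotate counter-clockwise with cos θ = -12/13, sin θ = -5/13: (-21, 5) → (277/13, 45/13)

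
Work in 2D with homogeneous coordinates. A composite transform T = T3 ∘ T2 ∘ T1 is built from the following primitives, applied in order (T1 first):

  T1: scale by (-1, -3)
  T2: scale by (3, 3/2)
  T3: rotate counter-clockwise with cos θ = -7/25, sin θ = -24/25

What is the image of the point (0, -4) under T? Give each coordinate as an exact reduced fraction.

T(p) = (432/25, -126/25)

T1 scale by (-1, -3): (0, -4) → (0, 12)
T2 scale by (3, 3/2): (0, 12) → (0, 18)
T3 rotate counter-clockwise with cos θ = -7/25, sin θ = -24/25: (0, 18) → (432/25, -126/25)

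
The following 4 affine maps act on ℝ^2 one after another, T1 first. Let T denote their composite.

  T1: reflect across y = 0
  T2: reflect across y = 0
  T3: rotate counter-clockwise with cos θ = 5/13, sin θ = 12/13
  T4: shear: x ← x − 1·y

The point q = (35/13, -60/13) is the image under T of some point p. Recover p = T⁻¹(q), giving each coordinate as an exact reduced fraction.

T1 = [1 0 0; 0 -1 0; 0 0 1]
T2·T1 = [1 0 0; 0 1 0; 0 0 1]
T3·…·T1 = [5/13 -12/13 0; 12/13 5/13 0; 0 0 1]
T4·…·T1 = [-7/13 -17/13 0; 12/13 5/13 0; 0 0 1]
det M = 1; M⁻¹ = [5/13 17/13 0; -12/13 -7/13 0; 0 0 1]
M⁻¹ · (35/13, -60/13)ᵀ = (-5, 0)ᵀ

p = (-5, 0)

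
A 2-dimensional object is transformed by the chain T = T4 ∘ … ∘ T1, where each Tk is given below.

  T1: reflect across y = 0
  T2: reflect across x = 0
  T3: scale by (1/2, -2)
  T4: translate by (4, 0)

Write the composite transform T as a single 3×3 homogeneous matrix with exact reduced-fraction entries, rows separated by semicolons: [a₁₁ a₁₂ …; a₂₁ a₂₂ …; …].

T1 = [1 0 0; 0 -1 0; 0 0 1]
T2·T1 = [-1 0 0; 0 -1 0; 0 0 1]
T3·…·T1 = [-1/2 0 0; 0 2 0; 0 0 1]
T4·…·T1 = [-1/2 0 4; 0 2 0; 0 0 1]

T = [-1/2 0 4; 0 2 0; 0 0 1]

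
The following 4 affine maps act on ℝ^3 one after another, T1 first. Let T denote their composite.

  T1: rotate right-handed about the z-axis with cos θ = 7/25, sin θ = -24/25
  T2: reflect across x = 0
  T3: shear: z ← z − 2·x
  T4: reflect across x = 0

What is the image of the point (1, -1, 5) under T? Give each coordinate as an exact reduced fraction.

T(p) = (-17/25, -31/25, 91/25)

T1 rotate right-handed about the z-axis with cos θ = 7/25, sin θ = -24/25: (1, -1, 5) → (-17/25, -31/25, 5)
T2 reflect across x = 0: (-17/25, -31/25, 5) → (17/25, -31/25, 5)
T3 shear: z ← z − 2·x: (17/25, -31/25, 5) → (17/25, -31/25, 91/25)
T4 reflect across x = 0: (17/25, -31/25, 91/25) → (-17/25, -31/25, 91/25)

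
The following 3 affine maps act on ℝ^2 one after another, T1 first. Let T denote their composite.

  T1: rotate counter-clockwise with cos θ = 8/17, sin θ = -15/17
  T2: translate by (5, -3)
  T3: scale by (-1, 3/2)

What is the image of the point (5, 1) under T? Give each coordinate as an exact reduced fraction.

T1 rotate counter-clockwise with cos θ = 8/17, sin θ = -15/17: (5, 1) → (55/17, -67/17)
T2 translate by (5, -3): (55/17, -67/17) → (140/17, -118/17)
T3 scale by (-1, 3/2): (140/17, -118/17) → (-140/17, -177/17)

T(p) = (-140/17, -177/17)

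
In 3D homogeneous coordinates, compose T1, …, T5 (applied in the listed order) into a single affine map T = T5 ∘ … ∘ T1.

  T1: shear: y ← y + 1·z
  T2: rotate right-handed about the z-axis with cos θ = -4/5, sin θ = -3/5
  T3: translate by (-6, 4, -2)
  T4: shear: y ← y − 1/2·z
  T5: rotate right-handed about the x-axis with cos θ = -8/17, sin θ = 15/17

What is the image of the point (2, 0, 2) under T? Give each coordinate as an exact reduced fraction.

T(p) = (-32/5, -48/85, 18/17)

T1 shear: y ← y + 1·z: (2, 0, 2) → (2, 2, 2)
T2 rotate right-handed about the z-axis with cos θ = -4/5, sin θ = -3/5: (2, 2, 2) → (-2/5, -14/5, 2)
T3 translate by (-6, 4, -2): (-2/5, -14/5, 2) → (-32/5, 6/5, 0)
T4 shear: y ← y − 1/2·z: (-32/5, 6/5, 0) → (-32/5, 6/5, 0)
T5 rotate right-handed about the x-axis with cos θ = -8/17, sin θ = 15/17: (-32/5, 6/5, 0) → (-32/5, -48/85, 18/17)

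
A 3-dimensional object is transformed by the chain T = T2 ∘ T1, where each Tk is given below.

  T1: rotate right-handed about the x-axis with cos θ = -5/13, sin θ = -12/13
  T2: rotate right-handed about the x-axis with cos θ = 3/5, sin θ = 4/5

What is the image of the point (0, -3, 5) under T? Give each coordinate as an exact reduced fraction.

T1 rotate right-handed about the x-axis with cos θ = -5/13, sin θ = -12/13: (0, -3, 5) → (0, 75/13, 11/13)
T2 rotate right-handed about the x-axis with cos θ = 3/5, sin θ = 4/5: (0, 75/13, 11/13) → (0, 181/65, 333/65)

T(p) = (0, 181/65, 333/65)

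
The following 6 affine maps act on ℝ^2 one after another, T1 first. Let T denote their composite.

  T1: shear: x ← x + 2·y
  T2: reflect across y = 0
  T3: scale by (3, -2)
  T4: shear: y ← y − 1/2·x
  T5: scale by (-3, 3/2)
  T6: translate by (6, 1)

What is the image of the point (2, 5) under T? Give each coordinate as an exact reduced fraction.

T(p) = (-102, -11)

T1 shear: x ← x + 2·y: (2, 5) → (12, 5)
T2 reflect across y = 0: (12, 5) → (12, -5)
T3 scale by (3, -2): (12, -5) → (36, 10)
T4 shear: y ← y − 1/2·x: (36, 10) → (36, -8)
T5 scale by (-3, 3/2): (36, -8) → (-108, -12)
T6 translate by (6, 1): (-108, -12) → (-102, -11)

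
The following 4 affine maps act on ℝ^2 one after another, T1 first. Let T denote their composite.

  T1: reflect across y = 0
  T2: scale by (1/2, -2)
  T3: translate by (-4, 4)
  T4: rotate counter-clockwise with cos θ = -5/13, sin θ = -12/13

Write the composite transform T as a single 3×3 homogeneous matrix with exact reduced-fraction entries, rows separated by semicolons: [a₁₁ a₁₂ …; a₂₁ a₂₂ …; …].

T1 = [1 0 0; 0 -1 0; 0 0 1]
T2·T1 = [1/2 0 0; 0 2 0; 0 0 1]
T3·…·T1 = [1/2 0 -4; 0 2 4; 0 0 1]
T4·…·T1 = [-5/26 24/13 68/13; -6/13 -10/13 28/13; 0 0 1]

T = [-5/26 24/13 68/13; -6/13 -10/13 28/13; 0 0 1]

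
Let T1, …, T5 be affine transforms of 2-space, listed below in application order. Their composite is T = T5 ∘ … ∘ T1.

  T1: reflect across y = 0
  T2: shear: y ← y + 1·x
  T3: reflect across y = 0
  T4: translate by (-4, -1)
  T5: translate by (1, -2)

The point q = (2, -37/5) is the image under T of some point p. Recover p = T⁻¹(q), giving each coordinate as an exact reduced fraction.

T1 = [1 0 0; 0 -1 0; 0 0 1]
T2·T1 = [1 0 0; 1 -1 0; 0 0 1]
T3·…·T1 = [1 0 0; -1 1 0; 0 0 1]
T4·…·T1 = [1 0 -4; -1 1 -1; 0 0 1]
T5·…·T1 = [1 0 -3; -1 1 -3; 0 0 1]
det M = 1; M⁻¹ = [1 0 3; 1 1 6; 0 0 1]
M⁻¹ · (2, -37/5)ᵀ = (5, 3/5)ᵀ

p = (5, 3/5)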